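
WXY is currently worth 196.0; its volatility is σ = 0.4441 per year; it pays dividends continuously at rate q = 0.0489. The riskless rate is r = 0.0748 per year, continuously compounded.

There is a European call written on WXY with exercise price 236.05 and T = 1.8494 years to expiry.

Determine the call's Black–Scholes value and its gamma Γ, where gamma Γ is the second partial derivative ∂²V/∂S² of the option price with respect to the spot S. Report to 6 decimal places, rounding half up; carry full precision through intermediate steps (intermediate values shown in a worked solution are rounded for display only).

σ√T = 0.4441·√1.8494 = 0.603943
d₁ = (ln(S/K) + (r−q+σ²/2)T) / (σ√T) = (ln(196.0/236.05) + (0.0748−0.0489+0.4441²/2)·1.8494) / 0.603943 = (-0.185929 + 0.230273) / 0.603943 = 0.073425
d₂ = d₁ − σ√T = 0.073425 − 0.603943 = -0.530519
e^{−rT} = 0.870807
e^{−qT} = 0.913533
N(d₁) = 0.529266,  N(d₂) = 0.297876
Call price V = S·e^{−qT}·N(d₁) − K·e^{−rT}·N(d₂) = 94.766368 − 61.229615 = 33.536752
φ(d₁) = (1/√(2π))·e^{−d₁²/2} = 0.397868
Γ = e^{−qT}·φ(d₁) / (S·σ·√T) = 0.003071

price = 33.536752
Γ = 0.003071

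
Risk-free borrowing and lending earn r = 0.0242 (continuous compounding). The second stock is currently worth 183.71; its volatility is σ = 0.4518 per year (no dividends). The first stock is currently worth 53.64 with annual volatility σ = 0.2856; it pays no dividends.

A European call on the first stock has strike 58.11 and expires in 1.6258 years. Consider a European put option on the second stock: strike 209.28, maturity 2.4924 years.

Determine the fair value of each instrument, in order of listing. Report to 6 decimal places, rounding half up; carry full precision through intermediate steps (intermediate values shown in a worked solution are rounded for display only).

price(the first stock call K=58.11) = 6.845615
price(the second stock put K=209.28) = 59.948452

[the first stock call K=58.11]
σ√T = 0.2856·√1.6258 = 0.364160
d₁ = (ln(S/K) + (r+σ²/2)T) / (σ√T) = (ln(53.64/58.11) + (0.0242+0.2856²/2)·1.6258) / 0.364160 = (-0.080043 + 0.105650) / 0.364160 = 0.070320
d₂ = d₁ − σ√T = 0.070320 − 0.364160 = -0.293839
e^{−rT} = 0.961420
N(d₁) = 0.528031,  N(d₂) = 0.384440
price = S·N(d₁) − K·e^{−rT}·N(d₂) = 28.323560 − 21.477946 = 6.845615
[the second stock put K=209.28]
σ√T = 0.4518·√2.4924 = 0.713272
d₁ = (ln(S/K) + (r+σ²/2)T) / (σ√T) = (ln(183.71/209.28) + (0.0242+0.4518²/2)·2.4924) / 0.713272 = (-0.130315 + 0.314694) / 0.713272 = 0.258499
d₂ = d₁ − σ√T = 0.258499 − 0.713272 = -0.454773
e^{−rT} = 0.941467
N(−d₁) = 0.398011,  N(−d₂) = 0.675364
price = K·e^{−rT}·N(−d₂) − S·N(−d₁) = 133.067061 − 73.118609 = 59.948452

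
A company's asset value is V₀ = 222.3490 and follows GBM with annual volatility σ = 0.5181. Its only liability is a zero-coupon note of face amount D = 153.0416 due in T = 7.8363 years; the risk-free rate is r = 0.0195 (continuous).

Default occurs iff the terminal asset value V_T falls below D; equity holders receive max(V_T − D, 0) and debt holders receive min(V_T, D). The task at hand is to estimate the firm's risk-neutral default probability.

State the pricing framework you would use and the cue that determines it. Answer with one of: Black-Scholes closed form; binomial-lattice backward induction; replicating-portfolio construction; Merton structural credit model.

Key observation: the asked-for credit quantity lives on the firm's capital structure — asset value, asset volatility, debt face 153.0416 — which is the structural model's domain.

framework: Merton structural credit model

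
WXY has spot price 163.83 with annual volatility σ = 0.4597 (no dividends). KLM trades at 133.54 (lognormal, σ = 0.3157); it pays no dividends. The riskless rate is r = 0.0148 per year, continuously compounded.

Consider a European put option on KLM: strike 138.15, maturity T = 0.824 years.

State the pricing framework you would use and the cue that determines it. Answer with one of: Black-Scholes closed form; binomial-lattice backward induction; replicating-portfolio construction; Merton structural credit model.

Key observation: everything needed for the exact continuous-time valuation of the European put on KLM (strike 138.15) is given, and no feature rules the closed form out.

framework: Black-Scholes closed form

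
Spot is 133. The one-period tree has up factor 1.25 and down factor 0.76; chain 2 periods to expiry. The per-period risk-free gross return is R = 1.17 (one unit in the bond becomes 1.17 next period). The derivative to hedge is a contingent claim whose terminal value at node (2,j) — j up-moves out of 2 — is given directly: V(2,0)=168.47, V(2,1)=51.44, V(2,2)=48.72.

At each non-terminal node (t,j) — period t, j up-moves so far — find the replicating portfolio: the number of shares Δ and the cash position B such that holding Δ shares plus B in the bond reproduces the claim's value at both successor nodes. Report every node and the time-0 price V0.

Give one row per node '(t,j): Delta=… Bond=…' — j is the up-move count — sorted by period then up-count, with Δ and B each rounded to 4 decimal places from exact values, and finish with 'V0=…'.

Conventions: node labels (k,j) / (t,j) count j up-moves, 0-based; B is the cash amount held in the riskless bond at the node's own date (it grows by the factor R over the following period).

(0,0): Delta=-0.2804 Bond=75.7632
(1,0): Delta=-2.3628 Bond=299.1333
(1,1): Delta=-0.0334 Bond=47.5716
V0=38.4653

Under the risk-neutral measure, an up-move has probability p* = (R−d)/(u−d) = 0.8367 and values discount at R = 1.17.
Expiry values: V(2,0)=168.4700, V(2,1)=51.4400, V(2,2)=48.7200
  t=1,j=0: stock 101.0800 → up 126.3500 (V=51.4400), down 76.8208 (V=168.4700). Price 60.2965; hedge Δ=-2.3628, bond B=299.1333.
  t=1,j=1: stock 166.2500 → up 207.8125 (V=48.7200), down 126.3500 (V=51.4400). Price 42.0206; hedge Δ=-0.0334, bond B=47.5716.
  t=0,j=0: stock 133.0000 → up 166.2500 (V=42.0206), down 101.0800 (V=60.2965). Price 38.4653; hedge Δ=-0.2804, bond B=75.7632.
Check: Δ(0,0)·S0 + B(0,0) = 38.4653 = V0.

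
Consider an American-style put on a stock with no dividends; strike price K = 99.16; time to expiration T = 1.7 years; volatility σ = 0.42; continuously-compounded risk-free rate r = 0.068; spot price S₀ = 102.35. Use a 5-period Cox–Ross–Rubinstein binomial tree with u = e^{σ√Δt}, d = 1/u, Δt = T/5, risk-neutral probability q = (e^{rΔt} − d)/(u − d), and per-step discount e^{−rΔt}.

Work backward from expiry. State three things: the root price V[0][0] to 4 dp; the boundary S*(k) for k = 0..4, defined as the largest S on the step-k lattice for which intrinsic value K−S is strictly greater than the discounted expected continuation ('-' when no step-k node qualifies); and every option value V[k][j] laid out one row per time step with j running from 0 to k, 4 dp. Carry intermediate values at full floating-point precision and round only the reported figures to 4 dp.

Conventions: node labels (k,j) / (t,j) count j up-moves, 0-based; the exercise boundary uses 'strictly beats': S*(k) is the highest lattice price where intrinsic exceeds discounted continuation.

Δt=0.34000  u=1.27749  d=0.78278  q=0.48636  discount=0.97715
step 5 (expiry): payoffs max(K−S,0) = 69.0789 50.0679 19.0422 0.0000 0.0000 0.0000
step 4: (k=4,j=0): S=38.4285, K−S=60.7315, hold=58.4653 ⇒ V=60.7315 exercise | (k=4,j=1): S=62.7149, K−S=36.4451, hold=34.1789 ⇒ V=36.4451 exercise | (k=4,j=2): S=102.3500, K−S=0.0000, hold=9.5573 ⇒ V=9.5573 continue | (k=4,j=3): S=167.0341, K−S=0.0000, hold=0.0000 ⇒ V=0.0000 continue | (k=4,j=4): S=272.5980, K−S=0.0000, hold=0.0000 ⇒ V=0.0000 continue  boundary S*=62.7149
step 3: (k=3,j=0): S=49.0921, K−S=50.0679, hold=47.8016 ⇒ V=50.0679 exercise | (k=3,j=1): S=80.1178, K−S=19.0422, hold=22.8340 ⇒ V=22.8340 continue | (k=3,j=2): S=130.7515, K−S=0.0000, hold=4.7968 ⇒ V=4.7968 continue | (k=3,j=3): S=213.3850, K−S=0.0000, hold=0.0000 ⇒ V=0.0000 continue  boundary S*=49.0921
step 2: (k=2,j=0): S=62.7149, K−S=36.4451, hold=35.9809 ⇒ V=36.4451 exercise | (k=2,j=1): S=102.3500, K−S=0.0000, hold=13.7401 ⇒ V=13.7401 continue | (k=2,j=2): S=167.0341, K−S=0.0000, hold=2.4076 ⇒ V=2.4076 continue  boundary S*=62.7149
step 1: (k=1,j=0): S=80.1178, K−S=19.0422, hold=24.8218 ⇒ V=24.8218 continue | (k=1,j=1): S=130.7515, K−S=0.0000, hold=8.0404 ⇒ V=8.0404 continue  boundary S*=-
step 0: (k=0,j=0): S=102.3500, K−S=0.0000, hold=16.2793 ⇒ V=16.2793 continue  boundary S*=-

price = 16.2793
boundary = - - 62.7149 49.0921 62.7149
tree:
16.2793
24.8218 8.0404
36.4451 13.7401 2.4076
50.0679 22.8340 4.7968 0.0000
60.7315 36.4451 9.5573 0.0000 0.0000
69.0789 50.0679 19.0422 0.0000 0.0000 0.0000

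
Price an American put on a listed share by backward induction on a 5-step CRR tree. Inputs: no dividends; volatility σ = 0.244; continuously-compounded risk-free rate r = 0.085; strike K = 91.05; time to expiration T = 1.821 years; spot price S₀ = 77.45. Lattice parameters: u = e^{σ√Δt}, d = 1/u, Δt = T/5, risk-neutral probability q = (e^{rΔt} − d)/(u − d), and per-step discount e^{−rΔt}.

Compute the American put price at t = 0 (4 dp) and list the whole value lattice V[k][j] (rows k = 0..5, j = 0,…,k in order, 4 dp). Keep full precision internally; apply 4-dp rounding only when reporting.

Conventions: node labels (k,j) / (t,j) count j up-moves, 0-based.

Δt=0.36420  u=1.15865  d=0.86308  q=0.56963  discount=0.96952
step 5 (expiry): payoffs max(K−S,0) = 53.9590 41.2568 24.2047 1.3129 0.0000 0.0000
k=4: (k=4,j=0): S=42.9753, K−S=48.0747, hold=45.2992 ⇒ V=48.0747 exercise | (k=4,j=1): S=57.6926, K−S=33.3574, hold=30.5819 ⇒ V=33.3574 exercise | (k=4,j=2): S=77.4500, K−S=13.6000, hold=10.8245 ⇒ V=13.6000 exercise | (k=4,j=3): S=103.9735, K−S=0.0000, hold=0.5478 ⇒ V=0.5478 continue | (k=4,j=4): S=139.5801, K−S=0.0000, hold=0.0000 ⇒ V=0.0000 continue
k=3: (k=3,j=0): S=49.7932, K−S=41.2568, hold=38.4814 ⇒ V=41.2568 exercise | (k=3,j=1): S=66.8453, K−S=24.2047, hold=21.4292 ⇒ V=24.2047 exercise | (k=3,j=2): S=89.7371, K−S=1.3129, hold=5.9772 ⇒ V=5.9772 continue | (k=3,j=3): S=120.4684, K−S=0.0000, hold=0.2286 ⇒ V=0.2286 continue
k=2: (k=2,j=0): S=57.6926, K−S=33.3574, hold=30.5819 ⇒ V=33.3574 exercise | (k=2,j=1): S=77.4500, K−S=13.6000, hold=13.4005 ⇒ V=13.6000 exercise | (k=2,j=2): S=103.9735, K−S=0.0000, hold=2.6202 ⇒ V=2.6202 continue
k=1: (k=1,j=0): S=66.8453, K−S=24.2047, hold=21.4292 ⇒ V=24.2047 exercise | (k=1,j=1): S=89.7371, K−S=1.3129, hold=7.1217 ⇒ V=7.1217 continue
k=0: (k=0,j=0): S=77.4500, K−S=13.6000, hold=14.0325 ⇒ V=14.0325 continue

price = 14.0325
tree:
14.0325
24.2047 7.1217
33.3574 13.6000 2.6202
41.2568 24.2047 5.9772 0.2286
48.0747 33.3574 13.6000 0.5478 0.0000
53.9590 41.2568 24.2047 1.3129 0.0000 0.0000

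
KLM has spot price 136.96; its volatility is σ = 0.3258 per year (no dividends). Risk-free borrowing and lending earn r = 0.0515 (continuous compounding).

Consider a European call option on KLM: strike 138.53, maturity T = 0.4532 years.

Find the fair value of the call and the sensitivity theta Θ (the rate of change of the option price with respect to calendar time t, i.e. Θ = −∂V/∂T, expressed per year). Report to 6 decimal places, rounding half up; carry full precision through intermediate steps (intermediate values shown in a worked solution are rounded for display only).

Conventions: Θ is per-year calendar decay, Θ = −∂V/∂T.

σ√T = 0.3258·√0.4532 = 0.219329
d₁ = (ln(S/K) + (r+σ²/2)T) / (σ√T) = (ln(136.96/138.53) + (0.0515+0.3258²/2)·0.4532) / 0.219329 = (-0.011398 + 0.047392) / 0.219329 = 0.164111
d₂ = d₁ − σ√T = 0.164111 − 0.219329 = -0.055218
e^{−rT} = 0.976930
N(d₁) = 0.565178,  N(d₂) = 0.477983
Call price V = S·N(d₁) − K·e^{−rT}·N(d₂) = 77.406821 − 64.687381 = 12.719440
φ(d₁) = (1/√(2π))·e^{−d₁²/2} = 0.393606
Θ = −S·φ(d₁)·σ/(2√T) − r·K·e^{−rT}·N(d₂) = −13.044625 − 3.331400 = -16.376026

price = 12.719440
Θ = -16.376026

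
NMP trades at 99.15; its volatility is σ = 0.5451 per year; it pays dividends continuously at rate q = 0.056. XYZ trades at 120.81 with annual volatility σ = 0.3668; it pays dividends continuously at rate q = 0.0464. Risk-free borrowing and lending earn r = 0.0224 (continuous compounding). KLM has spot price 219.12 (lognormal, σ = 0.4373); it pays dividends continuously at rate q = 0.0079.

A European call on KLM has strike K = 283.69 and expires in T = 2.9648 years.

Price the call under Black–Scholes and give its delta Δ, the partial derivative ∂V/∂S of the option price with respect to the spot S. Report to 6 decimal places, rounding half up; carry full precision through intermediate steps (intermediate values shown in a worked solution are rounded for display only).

σ√T = 0.4373·√2.9648 = 0.752969
d₁ = (ln(S/K) + (r−q+σ²/2)T) / (σ√T) = (ln(219.12/283.69) + (0.0224−0.0079+0.4373²/2)·2.9648) / 0.752969 = (-0.258263 + 0.326471) / 0.752969 = 0.090586
d₂ = d₁ − σ√T = 0.090586 − 0.752969 = -0.662383
e^{−rT} = 0.935746
e^{−qT} = 0.976850
N(d₁) = 0.536089,  N(d₂) = 0.253863
Call price V = S·e^{−qT}·N(d₁) − K·e^{−rT}·N(d₂) = 114.748499 − 67.390846 = 47.357653
Δ = e^{−qT}·N(d₁) = 0.523679

price = 47.357653
Δ = 0.523679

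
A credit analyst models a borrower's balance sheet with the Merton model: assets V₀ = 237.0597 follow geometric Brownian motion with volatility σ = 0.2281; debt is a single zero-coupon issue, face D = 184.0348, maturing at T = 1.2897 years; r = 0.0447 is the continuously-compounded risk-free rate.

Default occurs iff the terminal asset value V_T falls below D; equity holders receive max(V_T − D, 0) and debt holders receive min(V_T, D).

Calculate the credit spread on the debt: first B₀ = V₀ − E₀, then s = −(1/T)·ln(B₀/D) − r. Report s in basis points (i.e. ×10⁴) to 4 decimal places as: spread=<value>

spread=132.0214

Work the structural quantities from V₀ = 237.0597 against face 184.0348:
d₁ = [ln(V₀/D) + (r + σ²/2)T] / (σ√T)
   = [ln(237.0597/184.0348) + (0.0447 + 0.5·0.2281²)·1.2897] / (0.2281·√1.2897)
   = [0.253187 + 0.091201] / 0.259042 = 1.329470
d₂ = d₁ − σ√T = 1.329470 − 0.259042 = 1.070428
N(d₁) = 0.908153,  N(d₂) = 0.857787,  e^(−rT) = 0.943981
E₀ = V₀·N(d₁) − D·e^(−rT)·N(d₂)
   = 237.0597·0.908153 − 184.0348·0.943981·0.857787 = 66.267351
B₀ = V₀ − E₀ = 237.0597 − 66.267351 = 170.792349
spread = −(1/T)·ln(B₀/D) − r = −(1/1.2897)·ln(170.792349/184.0348) − 0.0447 = 0.01320214
in basis points: 0.01320214 × 10⁴ = 132.0214 bp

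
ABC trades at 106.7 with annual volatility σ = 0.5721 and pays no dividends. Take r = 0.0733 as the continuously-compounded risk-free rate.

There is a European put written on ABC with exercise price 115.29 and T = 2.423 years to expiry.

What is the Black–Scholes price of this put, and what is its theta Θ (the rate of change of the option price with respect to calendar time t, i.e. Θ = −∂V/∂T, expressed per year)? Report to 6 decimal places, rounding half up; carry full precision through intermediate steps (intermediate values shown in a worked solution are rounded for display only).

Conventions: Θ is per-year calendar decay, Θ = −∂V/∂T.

σ√T = 0.5721·√2.423 = 0.890530
d₁ = (ln(S/K) + (r+σ²/2)T) / (σ√T) = (ln(106.7/115.29) + (0.0733+0.5721²/2)·2.423) / 0.890530 = (-0.077430 + 0.574128) / 0.890530 = 0.557756
d₂ = d₁ − σ√T = 0.557756 − 0.890530 = -0.332774
e^{−rT} = 0.837272
N(−d₁) = 0.288506,  N(−d₂) = 0.630348
Put price V = K·e^{−rT}·N(−d₂) − S·N(−d₁) = 60.846914 − 30.783545 = 30.063369
φ(d₁) = (1/√(2π))·e^{−d₁²/2} = 0.341474
Θ = −S·φ(d₁)·σ/(2√T) + r·K·e^{−rT}·N(−d₂) = −6.695562 + 4.460079 = -2.235484

price = 30.063369
Θ = -2.235484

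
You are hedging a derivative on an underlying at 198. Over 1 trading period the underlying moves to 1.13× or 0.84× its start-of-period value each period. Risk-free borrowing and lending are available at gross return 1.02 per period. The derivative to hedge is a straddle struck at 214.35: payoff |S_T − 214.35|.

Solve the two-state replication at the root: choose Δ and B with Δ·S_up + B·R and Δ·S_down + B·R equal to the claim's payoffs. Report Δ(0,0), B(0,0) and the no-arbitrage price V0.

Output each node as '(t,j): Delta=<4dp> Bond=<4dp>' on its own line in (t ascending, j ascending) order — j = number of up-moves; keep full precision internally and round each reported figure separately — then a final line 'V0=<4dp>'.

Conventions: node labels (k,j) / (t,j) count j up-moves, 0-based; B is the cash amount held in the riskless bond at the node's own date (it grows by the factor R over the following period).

(0,0): Delta=-0.6729 Bond=156.8164
V0=23.5751

Arbitrage-free pricing uses the up-move probability p* = (R−d)/(u−d) = 0.6207, discounting each step at R = 1.02.
Expiry values: V(1,0)=48.0300, V(1,1)=9.3900
Node (0,0) S=198.0000: V=(p*·9.3900+(1−p*)·48.0300)/1.02=23.5751; Δ=(9.3900−48.0300)/(223.7400−166.3200)=-0.6729; B=V−Δ·S=156.8164
As a check, the time-0 holding Δ(0,0)·S0 + B(0,0) comes to 23.5751 — exactly V0.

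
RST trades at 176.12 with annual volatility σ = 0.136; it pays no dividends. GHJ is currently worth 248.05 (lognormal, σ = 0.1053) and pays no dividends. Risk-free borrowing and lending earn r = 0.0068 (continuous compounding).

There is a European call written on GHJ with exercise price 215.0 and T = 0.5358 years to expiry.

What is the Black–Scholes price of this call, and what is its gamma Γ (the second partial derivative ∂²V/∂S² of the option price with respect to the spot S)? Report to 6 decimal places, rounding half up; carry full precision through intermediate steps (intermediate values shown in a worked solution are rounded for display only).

price = 34.026971
Γ = 0.003172

σ√T = 0.1053·√0.5358 = 0.077078
d₁ = (ln(S/K) + (r+σ²/2)T) / (σ√T) = (ln(248.05/215.0) + (0.0068+0.1053²/2)·0.5358) / 0.077078 = (0.142992 + 0.006614) / 0.077078 = 1.940975
d₂ = d₁ − σ√T = 1.940975 − 0.077078 = 1.863897
e^{−rT} = 0.996363
N(d₁) = 0.973869,  N(d₂) = 0.968832
Call price V = S·N(d₁) − K·e^{−rT}·N(d₂) = 241.568296 − 207.541325 = 34.026971
φ(d₁) = (1/√(2π))·e^{−d₁²/2} = 0.060650
Γ = φ(d₁) / (S·σ·√T) = 0.003172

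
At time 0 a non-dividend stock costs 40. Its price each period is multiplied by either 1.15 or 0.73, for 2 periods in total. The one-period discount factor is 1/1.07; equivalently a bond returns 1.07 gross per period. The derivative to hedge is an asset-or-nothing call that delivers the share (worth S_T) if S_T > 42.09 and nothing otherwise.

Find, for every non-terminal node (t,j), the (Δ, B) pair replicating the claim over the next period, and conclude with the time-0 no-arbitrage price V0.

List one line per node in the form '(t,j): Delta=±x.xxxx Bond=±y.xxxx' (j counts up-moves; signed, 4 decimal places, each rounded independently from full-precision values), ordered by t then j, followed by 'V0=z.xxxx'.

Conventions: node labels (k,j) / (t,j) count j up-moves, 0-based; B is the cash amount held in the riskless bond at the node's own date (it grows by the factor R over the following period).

(0,0): Delta=2.3823 Bond=-65.0117
(1,0): Delta=0.0000 Bond=0.0000
(1,1): Delta=2.7381 Bond=-85.9301
V0=30.2794

Under the risk-neutral measure, an up-move has probability p* = (R−d)/(u−d) = 0.8095 and values discount at R = 1.07.
Terminal payoffs: V(2,0)=0.0000, V(2,1)=0.0000, V(2,2)=52.9000
(1,0): S=29.2000. Δ = (V_up−V_dn)/(S_up−S_dn) = (0.0000−0.0000)/(33.5800−21.3160) = 0.0000. V = [p*·0.0000 + (1−p*)·0.0000]/1.07 = 0.0000. B = V − Δ·S = 0.0000.
(1,1): S=46.0000. Δ = (V_up−V_dn)/(S_up−S_dn) = (52.9000−0.0000)/(52.9000−33.5800) = 2.7381. V = [p*·52.9000 + (1−p*)·0.0000]/1.07 = 40.0223. B = V − Δ·S = -85.9301.
(0,0): S=40.0000. Δ = (V_up−V_dn)/(S_up−S_dn) = (40.0223−0.0000)/(46.0000−29.2000) = 2.3823. V = [p*·40.0223 + (1−p*)·0.0000]/1.07 = 30.2794. B = V − Δ·S = -65.0117.
Sanity check at the root: Δ(0,0)·S0 + B(0,0) reproduces V0 = 30.2794.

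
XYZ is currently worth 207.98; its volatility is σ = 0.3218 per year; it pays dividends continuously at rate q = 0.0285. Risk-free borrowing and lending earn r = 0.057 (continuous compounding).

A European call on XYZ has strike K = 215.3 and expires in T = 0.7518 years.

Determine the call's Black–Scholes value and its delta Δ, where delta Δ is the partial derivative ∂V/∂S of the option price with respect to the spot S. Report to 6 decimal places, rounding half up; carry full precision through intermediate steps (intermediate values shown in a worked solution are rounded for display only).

σ√T = 0.3218·√0.7518 = 0.279021
d₁ = (ln(S/K) + (r−q+σ²/2)T) / (σ√T) = (ln(207.98/215.3) + (0.057−0.0285+0.3218²/2)·0.7518) / 0.279021 = (-0.034590 + 0.060353) / 0.279021 = 0.092331
d₂ = d₁ − σ√T = 0.092331 − 0.279021 = -0.186690
e^{−rT} = 0.958053
e^{−qT} = 0.978802
N(d₁) = 0.536782,  N(d₂) = 0.425952
Call price V = S·e^{−qT}·N(d₁) − K·e^{−rT}·N(d₂) = 109.273408 − 87.860507 = 21.412902
Δ = e^{−qT}·N(d₁) = 0.525403

price = 21.412902
Δ = 0.525403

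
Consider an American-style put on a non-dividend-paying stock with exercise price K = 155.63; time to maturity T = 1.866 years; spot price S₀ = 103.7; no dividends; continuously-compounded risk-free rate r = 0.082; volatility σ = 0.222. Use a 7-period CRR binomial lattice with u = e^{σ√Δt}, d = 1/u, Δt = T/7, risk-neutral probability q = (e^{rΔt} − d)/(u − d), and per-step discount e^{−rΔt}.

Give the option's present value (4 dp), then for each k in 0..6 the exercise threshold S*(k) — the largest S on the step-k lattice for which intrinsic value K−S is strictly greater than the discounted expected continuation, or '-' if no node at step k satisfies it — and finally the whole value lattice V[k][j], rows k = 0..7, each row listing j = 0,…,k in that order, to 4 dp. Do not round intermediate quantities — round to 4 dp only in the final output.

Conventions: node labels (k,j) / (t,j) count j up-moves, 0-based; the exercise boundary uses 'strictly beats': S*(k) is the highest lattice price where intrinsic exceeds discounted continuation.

price = 51.9300
boundary = 103.7000 116.2941 130.4176 116.2941 130.4176 116.2941 130.4176
tree:
51.9300
63.1602 39.3359
73.1742 51.9300 25.2124
82.1037 63.1602 39.3359 14.2077
90.0663 73.1742 51.9300 25.2124 6.3764
97.1665 82.1037 63.1602 39.3359 12.8691 1.6778
103.4978 90.0663 73.1742 51.9300 25.2124 3.9658 0.0000
109.1434 97.1665 82.1037 63.1602 39.3359 9.3735 0.0000 0.0000

params: Δt=0.26657 u=1.12145 d=0.89171 q=0.56757 e^(-rΔt)=0.97838
t_7 payoffs: 109.1434 97.1665 82.1037 63.1602 39.3359 9.3735 0.0000 0.0000
t_6: node(6,0) S=52.1322 payoff=103.4978 vs cont=100.1328 → 103.4978 [stop]  node(6,1) S=65.5637 payoff=90.0663 vs cont=86.7013 → 90.0663 [stop]  node(6,2) S=82.4558 payoff=73.1742 vs cont=69.8092 → 73.1742 [stop]  node(6,3) S=103.7000 payoff=51.9300 vs cont=48.5650 → 51.9300 [stop]  node(6,4) S=130.4176 payoff=25.2124 vs cont=21.8474 → 25.2124 [stop]  node(6,5) S=164.0189 payoff=0.0000 vs cont=3.9658 → 3.9658 [wait]  node(6,6) S=206.2772 payoff=0.0000 vs cont=0.0000 → 0.0000 [wait]  ⇒ S*(6)=130.4176
t_5: node(5,0) S=58.4635 payoff=97.1665 vs cont=93.8015 → 97.1665 [stop]  node(5,1) S=73.5263 payoff=82.1037 vs cont=78.7388 → 82.1037 [stop]  node(5,2) S=92.4698 payoff=63.1602 vs cont=59.7952 → 63.1602 [stop]  node(5,3) S=116.2941 payoff=39.3359 vs cont=35.9710 → 39.3359 [stop]  node(5,4) S=146.2565 payoff=9.3735 vs cont=12.8691 → 12.8691 [wait]  node(5,5) S=183.9385 payoff=0.0000 vs cont=1.6778 → 1.6778 [wait]  ⇒ S*(5)=116.2941
t_4: node(4,0) S=65.5637 payoff=90.0663 vs cont=86.7013 → 90.0663 [stop]  node(4,1) S=82.4558 payoff=73.1742 vs cont=69.8092 → 73.1742 [stop]  node(4,2) S=103.7000 payoff=51.9300 vs cont=48.5650 → 51.9300 [stop]  node(4,3) S=130.4176 payoff=25.2124 vs cont=23.7884 → 25.2124 [stop]  node(4,4) S=164.0189 payoff=0.0000 vs cont=6.3764 → 6.3764 [wait]  ⇒ S*(4)=130.4176
t_3: node(3,0) S=73.5263 payoff=82.1037 vs cont=78.7388 → 82.1037 [stop]  node(3,1) S=92.4698 payoff=63.1602 vs cont=59.7952 → 63.1602 [stop]  node(3,2) S=116.2941 payoff=39.3359 vs cont=35.9710 → 39.3359 [stop]  node(3,3) S=146.2565 payoff=9.3735 vs cont=14.2077 → 14.2077 [wait]  ⇒ S*(3)=116.2941
t_2: node(2,0) S=82.4558 payoff=73.1742 vs cont=69.8092 → 73.1742 [stop]  node(2,1) S=103.7000 payoff=51.9300 vs cont=48.5650 → 51.9300 [stop]  node(2,2) S=130.4176 payoff=25.2124 vs cont=24.5318 → 25.2124 [stop]  ⇒ S*(2)=130.4176
t_1: node(1,0) S=92.4698 payoff=63.1602 vs cont=59.7952 → 63.1602 [stop]  node(1,1) S=116.2941 payoff=39.3359 vs cont=35.9710 → 39.3359 [stop]  ⇒ S*(1)=116.2941
t_0: node(0,0) S=103.7000 payoff=51.9300 vs cont=48.5650 → 51.9300 [stop]  ⇒ S*(0)=103.7000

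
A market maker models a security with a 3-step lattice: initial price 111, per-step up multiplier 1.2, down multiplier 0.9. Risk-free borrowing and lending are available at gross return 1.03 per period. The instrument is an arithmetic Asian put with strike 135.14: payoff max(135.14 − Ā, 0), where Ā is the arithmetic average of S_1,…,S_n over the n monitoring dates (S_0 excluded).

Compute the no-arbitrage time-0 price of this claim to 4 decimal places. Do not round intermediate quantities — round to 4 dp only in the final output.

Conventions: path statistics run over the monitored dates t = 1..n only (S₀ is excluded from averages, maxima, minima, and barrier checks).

With p* = (R−d)/(u−d) = 0.4333, sum probability × payoff across the paths and divide by R^3.
Enumerate all 2^3 = 8 price paths (U = up ×1.2, D = down ×0.9); each path with k up-moves has probability p*^k·(1−p*)^(3−k).
DDD: Ā=90.2430, payoff=44.8970, prob=0.181963
UDD: Ā=120.3240, payoff=14.8160, prob=0.139148
DUD: Ā=109.2240, payoff=25.9160, prob=0.139148
UUD: Ā=145.6320, payoff=0.0000, prob=0.106407
DDU: Ā=99.2340, payoff=35.9060, prob=0.139148
UDU: Ā=132.3120, payoff=2.8280, prob=0.106407
DUU: Ā=121.2120, payoff=13.9280, prob=0.106407
UUU: Ā=161.6160, payoff=0.0000, prob=0.081370
Price = Σ prob·payoff / R^3 = 20.616589 / 1.092727 = 18.8671

price = 18.8671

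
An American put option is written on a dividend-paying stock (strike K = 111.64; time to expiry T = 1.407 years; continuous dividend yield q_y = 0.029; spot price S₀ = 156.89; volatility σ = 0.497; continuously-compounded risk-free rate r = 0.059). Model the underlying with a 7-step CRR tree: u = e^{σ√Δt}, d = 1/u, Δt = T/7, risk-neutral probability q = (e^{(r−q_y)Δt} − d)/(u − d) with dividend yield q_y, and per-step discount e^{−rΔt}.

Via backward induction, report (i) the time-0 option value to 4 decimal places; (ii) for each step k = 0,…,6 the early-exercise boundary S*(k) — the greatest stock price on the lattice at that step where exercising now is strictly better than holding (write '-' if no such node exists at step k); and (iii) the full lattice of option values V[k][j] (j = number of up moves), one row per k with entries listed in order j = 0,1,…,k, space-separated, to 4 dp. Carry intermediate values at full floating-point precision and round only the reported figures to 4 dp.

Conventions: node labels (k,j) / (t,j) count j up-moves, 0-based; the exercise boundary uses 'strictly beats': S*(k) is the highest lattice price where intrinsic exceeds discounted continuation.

price = 11.6163
boundary = - - - - 64.3453 51.4929 64.3453
tree:
11.6163
17.2925 5.2011
25.0628 8.5469 1.3770
35.1442 13.7845 2.5709 0.0000
47.2947 21.6798 4.7997 0.0000 0.0000
60.1471 32.9039 8.9610 0.0000 0.0000 0.0000
70.4323 47.2947 16.7299 0.0000 0.0000 0.0000 0.0000
78.6632 60.1471 31.2343 0.0000 0.0000 0.0000 0.0000 0.0000

Δt=0.20100  u=1.24960  d=0.80026  q=0.45798  discount=0.98821
step 7 (expiry): payoffs max(K−S,0) = 78.6632 60.1471 31.2343 0.0000 0.0000 0.0000 0.0000 0.0000
step 6: (k=6,j=0): S=41.2077, K−S=70.4323, hold=69.3557 ⇒ V=70.4323 exercise | (k=6,j=1): S=64.3453, K−S=47.2947, hold=46.3525 ⇒ V=47.2947 exercise | (k=6,j=2): S=100.4746, K−S=11.1654, hold=16.7299 ⇒ V=16.7299 continue | (k=6,j=3): S=156.8900, K−S=0.0000, hold=0.0000 ⇒ V=0.0000 continue | (k=6,j=4): S=244.9821, K−S=0.0000, hold=0.0000 ⇒ V=0.0000 continue | (k=6,j=5): S=382.5370, K−S=0.0000, hold=0.0000 ⇒ V=0.0000 continue | (k=6,j=6): S=597.3276, K−S=0.0000, hold=0.0000 ⇒ V=0.0000 continue  boundary S*=64.3453
step 5: (k=5,j=0): S=51.4929, K−S=60.1471, hold=59.1302 ⇒ V=60.1471 exercise | (k=5,j=1): S=80.4057, K−S=31.2343, hold=32.9039 ⇒ V=32.9039 continue | (k=5,j=2): S=125.5526, K−S=0.0000, hold=8.9610 ⇒ V=8.9610 continue | (k=5,j=3): S=196.0491, K−S=0.0000, hold=0.0000 ⇒ V=0.0000 continue | (k=5,j=4): S=306.1286, K−S=0.0000, hold=0.0000 ⇒ V=0.0000 continue | (k=5,j=5): S=478.0166, K−S=0.0000, hold=0.0000 ⇒ V=0.0000 continue  boundary S*=51.4929
step 4: (k=4,j=0): S=64.3453, K−S=47.2947, hold=47.1082 ⇒ V=47.2947 exercise | (k=4,j=1): S=100.4746, K−S=11.1654, hold=21.6798 ⇒ V=21.6798 continue | (k=4,j=2): S=156.8900, K−S=0.0000, hold=4.7997 ⇒ V=4.7997 continue | (k=4,j=3): S=244.9821, K−S=0.0000, hold=0.0000 ⇒ V=0.0000 continue | (k=4,j=4): S=382.5370, K−S=0.0000, hold=0.0000 ⇒ V=0.0000 continue  boundary S*=64.3453
step 3: (k=3,j=0): S=80.4057, K−S=31.2343, hold=35.1442 ⇒ V=35.1442 continue | (k=3,j=1): S=125.5526, K−S=0.0000, hold=13.7845 ⇒ V=13.7845 continue | (k=3,j=2): S=196.0491, K−S=0.0000, hold=2.5709 ⇒ V=2.5709 continue | (k=3,j=3): S=306.1286, K−S=0.0000, hold=0.0000 ⇒ V=0.0000 continue  boundary S*=-
step 2: (k=2,j=0): S=100.4746, K−S=11.1654, hold=25.0628 ⇒ V=25.0628 continue | (k=2,j=1): S=156.8900, K−S=0.0000, hold=8.5469 ⇒ V=8.5469 continue | (k=2,j=2): S=244.9821, K−S=0.0000, hold=1.3770 ⇒ V=1.3770 continue  boundary S*=-
step 1: (k=1,j=0): S=125.5526, K−S=0.0000, hold=17.2925 ⇒ V=17.2925 continue | (k=1,j=1): S=196.0491, K−S=0.0000, hold=5.2011 ⇒ V=5.2011 continue  boundary S*=-
step 0: (k=0,j=0): S=156.8900, K−S=0.0000, hold=11.6163 ⇒ V=11.6163 continue  boundary S*=-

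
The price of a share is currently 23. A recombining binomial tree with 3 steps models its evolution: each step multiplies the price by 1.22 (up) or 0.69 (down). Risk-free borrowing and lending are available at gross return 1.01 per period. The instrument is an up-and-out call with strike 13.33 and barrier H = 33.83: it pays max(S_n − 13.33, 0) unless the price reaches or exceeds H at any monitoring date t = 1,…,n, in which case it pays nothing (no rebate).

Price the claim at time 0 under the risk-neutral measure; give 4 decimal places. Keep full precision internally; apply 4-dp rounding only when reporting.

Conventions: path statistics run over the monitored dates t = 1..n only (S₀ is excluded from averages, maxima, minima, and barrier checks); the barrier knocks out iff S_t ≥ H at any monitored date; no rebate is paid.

No-arbitrage gives p* = (R−d)/(u−d) = 0.6038: enumerate every path, weight its payoff by its p*-probability, and discount by R^3.
Enumerate all 2^3 = 8 price paths (U = up ×1.22, D = down ×0.69); each path with k up-moves has probability p*^k·(1−p*)^(3−k).
DDD: M=15.8700, payoff=0.0000, prob=0.062206
UDD: M=28.0600, payoff=0.0294, prob=0.094790
DUD: M=19.3614, payoff=0.0294, prob=0.094790
UUD: M=34.2332, payoff=0.0000, prob=0.144441
DDU: M=15.8700, payoff=0.0294, prob=0.094790
UDU: M=28.0600, payoff=10.2909, prob=0.144441
DUU: M=23.6209, payoff=10.2909, prob=0.144441
UUU: M=41.7645, payoff=0.0000, prob=0.220101
Price = Σ prob·payoff / R^3 = 2.981217 / 1.030301 = 2.8935

price = 2.8935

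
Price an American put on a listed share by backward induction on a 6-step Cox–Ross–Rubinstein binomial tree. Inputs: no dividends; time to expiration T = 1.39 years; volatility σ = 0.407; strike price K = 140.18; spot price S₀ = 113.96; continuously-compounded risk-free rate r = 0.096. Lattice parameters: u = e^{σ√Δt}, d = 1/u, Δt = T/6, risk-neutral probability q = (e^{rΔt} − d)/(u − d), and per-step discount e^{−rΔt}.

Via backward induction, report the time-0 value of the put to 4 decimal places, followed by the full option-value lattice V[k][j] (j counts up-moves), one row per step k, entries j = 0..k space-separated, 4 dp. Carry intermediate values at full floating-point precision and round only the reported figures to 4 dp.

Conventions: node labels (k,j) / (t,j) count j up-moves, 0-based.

params: Δt=0.23167 u=1.21640 d=0.82210 q=0.50822 e^(-rΔt)=0.97801
t_6 payoffs: 105.0003 88.1270 63.1608 26.2200 0.0000 0.0000 0.0000
k=5: node(5,0) S=42.7926 payoff=97.3874 vs cont=94.3042 → 97.3874 [stop]  node(5,1) S=63.3173 payoff=76.8627 vs cont=73.7795 → 76.8627 [stop]  node(5,2) S=93.6862 payoff=46.4938 vs cont=43.4106 → 46.4938 [stop]  node(5,3) S=138.6210 payoff=1.5590 vs cont=12.6109 → 12.6109 [wait]  node(5,4) S=205.1079 payoff=0.0000 vs cont=0.0000 → 0.0000 [wait]  node(5,5) S=303.4840 payoff=0.0000 vs cont=0.0000 → 0.0000 [wait]
k=4: node(4,0) S=52.0530 payoff=88.1270 vs cont=85.0438 → 88.1270 [stop]  node(4,1) S=77.0192 payoff=63.1608 vs cont=60.0776 → 63.1608 [stop]  node(4,2) S=113.9600 payoff=26.2200 vs cont=28.6301 → 28.6301 [wait]  node(4,3) S=168.6187 payoff=0.0000 vs cont=6.0654 → 6.0654 [wait]  node(4,4) S=249.4934 payoff=0.0000 vs cont=0.0000 → 0.0000 [wait]
k=3: node(3,0) S=63.3173 payoff=76.8627 vs cont=73.7795 → 76.8627 [stop]  node(3,1) S=93.6862 payoff=46.4938 vs cont=44.6085 → 46.4938 [stop]  node(3,2) S=138.6210 payoff=1.5590 vs cont=16.7849 → 16.7849 [wait]  node(3,3) S=205.1079 payoff=0.0000 vs cont=2.9173 → 2.9173 [wait]
k=2: node(2,0) S=77.0192 payoff=63.1608 vs cont=60.0776 → 63.1608 [stop]  node(2,1) S=113.9600 payoff=26.2200 vs cont=30.7047 → 30.7047 [wait]  node(2,2) S=168.6187 payoff=0.0000 vs cont=9.5230 → 9.5230 [wait]
k=1: node(1,0) S=93.6862 payoff=46.4938 vs cont=45.6396 → 46.4938 [stop]  node(1,1) S=138.6210 payoff=1.5590 vs cont=19.5012 → 19.5012 [wait]
k=0: node(0,0) S=113.9600 payoff=26.2200 vs cont=32.0548 → 32.0548 [wait]

price = 32.0548
tree:
32.0548
46.4938 19.5012
63.1608 30.7047 9.5230
76.8627 46.4938 16.7849 2.9173
88.1270 63.1608 28.6301 6.0654 0.0000
97.3874 76.8627 46.4938 12.6109 0.0000 0.0000
105.0003 88.1270 63.1608 26.2200 0.0000 0.0000 0.0000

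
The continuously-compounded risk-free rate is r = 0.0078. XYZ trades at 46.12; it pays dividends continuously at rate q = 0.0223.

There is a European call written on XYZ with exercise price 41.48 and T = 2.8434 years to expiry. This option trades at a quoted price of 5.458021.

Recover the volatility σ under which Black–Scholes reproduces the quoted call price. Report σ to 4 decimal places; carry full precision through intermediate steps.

At σ = 0.1405 the Black–Scholes value reproduces the quote:
σ√T = 0.1405·√2.8434 = 0.236916
d₁ = (ln(S/K) + (r−q+σ²/2)T) / (σ√T) = (ln(46.12/41.48) + (0.0078−0.0223+0.1405²/2)·2.8434) / 0.236916 = (0.106035 − 0.013165) / 0.236916 = 0.391998
d₂ = d₁ − σ√T = 0.391998 − 0.236916 = 0.155081
e^{−rT} = 0.978066
e^{−qT} = 0.938561
N(d₁) = 0.652470,  N(d₂) = 0.561621
V = S·e^{−qT}·N(d₁) − K·e^{−rT}·N(d₂) = 28.243090 − 22.785069 = 5.458021 (the quoted price), and the Black–Scholes price is strictly increasing in σ, so σ is unique

sigma = 0.1405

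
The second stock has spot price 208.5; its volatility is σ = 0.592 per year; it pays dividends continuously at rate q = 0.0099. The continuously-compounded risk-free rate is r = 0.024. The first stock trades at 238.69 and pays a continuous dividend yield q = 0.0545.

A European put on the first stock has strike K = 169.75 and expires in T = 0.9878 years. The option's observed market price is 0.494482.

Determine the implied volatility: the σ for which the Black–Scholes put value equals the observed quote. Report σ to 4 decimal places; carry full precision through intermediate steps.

At σ = 0.1749 the Black–Scholes value reproduces the quote:
σ√T = 0.1749·√0.9878 = 0.173830
d₁ = (ln(S/K) + (r−q+σ²/2)T) / (σ√T) = (ln(238.69/169.75) + (0.024−0.0545+0.1749²/2)·0.9878) / 0.173830 = (0.340839 − 0.015019) / 0.173830 = 1.874358
d₂ = d₁ − σ√T = 1.874358 − 0.173830 = 1.700528
e^{−rT} = 0.976572
e^{−qT} = 0.947588
N(−d₁) = 0.030441,  N(−d₂) = 0.044516
V = K·e^{−rT}·N(−d₂) − S·e^{−qT}·N(−d₁) = 7.379518 − 6.885036 = 0.494482 (the observed quote) — the price is monotone increasing in volatility, hence this σ is the only solution

sigma = 0.1749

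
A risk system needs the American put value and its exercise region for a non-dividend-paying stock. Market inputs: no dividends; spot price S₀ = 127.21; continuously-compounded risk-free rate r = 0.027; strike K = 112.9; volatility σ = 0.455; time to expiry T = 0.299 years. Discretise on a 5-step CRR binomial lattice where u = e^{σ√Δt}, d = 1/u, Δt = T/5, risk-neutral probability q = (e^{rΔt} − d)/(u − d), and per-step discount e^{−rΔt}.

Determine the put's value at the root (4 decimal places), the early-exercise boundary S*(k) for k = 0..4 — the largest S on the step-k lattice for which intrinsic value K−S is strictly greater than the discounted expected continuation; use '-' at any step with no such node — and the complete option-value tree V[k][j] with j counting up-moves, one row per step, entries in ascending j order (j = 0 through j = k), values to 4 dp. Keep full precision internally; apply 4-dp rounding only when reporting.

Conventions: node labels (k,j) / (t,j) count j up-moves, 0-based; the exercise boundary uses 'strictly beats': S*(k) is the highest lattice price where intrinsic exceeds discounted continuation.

price = 5.3418
boundary = - - - 91.1076 81.5141
tree:
5.3418
8.8144 1.5897
14.1430 3.0589 0.0000
21.7924 5.8859 0.0000 0.0000
31.3859 11.3255 0.0000 0.0000 0.0000
39.9693 21.7924 0.0000 0.0000 0.0000 0.0000

Δt=0.05980  u=1.11769  d=0.89470  q=0.47946  discount=0.99839
step 5 (expiry): payoffs max(K−S,0) = 39.9693 21.7924 0.0000 0.0000 0.0000 0.0000
step 4: (k=4,j=0): S=81.5141, K−S=31.3859, hold=31.2038 ⇒ V=31.3859 exercise | (k=4,j=1): S=101.8303, K−S=11.0697, hold=11.3255 ⇒ V=11.3255 continue | (k=4,j=2): S=127.2100, K−S=0.0000, hold=0.0000 ⇒ V=0.0000 continue | (k=4,j=3): S=158.9152, K−S=0.0000, hold=0.0000 ⇒ V=0.0000 continue | (k=4,j=4): S=198.5226, K−S=0.0000, hold=0.0000 ⇒ V=0.0000 continue  boundary S*=81.5141
step 3: (k=3,j=0): S=91.1076, K−S=21.7924, hold=21.7327 ⇒ V=21.7924 exercise | (k=3,j=1): S=113.8149, K−S=0.0000, hold=5.8859 ⇒ V=5.8859 continue | (k=3,j=2): S=142.1816, K−S=0.0000, hold=0.0000 ⇒ V=0.0000 continue | (k=3,j=3): S=177.6183, K−S=0.0000, hold=0.0000 ⇒ V=0.0000 continue  boundary S*=91.1076
step 2: (k=2,j=0): S=101.8303, K−S=11.0697, hold=14.1430 ⇒ V=14.1430 continue | (k=2,j=1): S=127.2100, K−S=0.0000, hold=3.0589 ⇒ V=3.0589 continue | (k=2,j=2): S=158.9152, K−S=0.0000, hold=0.0000 ⇒ V=0.0000 continue  boundary S*=-
step 1: (k=1,j=0): S=113.8149, K−S=0.0000, hold=8.8144 ⇒ V=8.8144 continue | (k=1,j=1): S=142.1816, K−S=0.0000, hold=1.5897 ⇒ V=1.5897 continue  boundary S*=-
step 0: (k=0,j=0): S=127.2100, K−S=0.0000, hold=5.3418 ⇒ V=5.3418 continue  boundary S*=-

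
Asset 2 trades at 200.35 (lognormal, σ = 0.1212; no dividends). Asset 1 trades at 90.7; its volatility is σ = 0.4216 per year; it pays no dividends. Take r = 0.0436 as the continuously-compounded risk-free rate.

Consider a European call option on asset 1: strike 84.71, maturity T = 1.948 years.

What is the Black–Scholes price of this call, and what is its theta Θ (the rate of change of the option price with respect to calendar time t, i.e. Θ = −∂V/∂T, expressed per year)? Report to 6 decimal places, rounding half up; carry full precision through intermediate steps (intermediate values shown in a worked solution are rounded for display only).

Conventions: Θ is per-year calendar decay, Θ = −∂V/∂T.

σ√T = 0.4216·√1.948 = 0.588430
d₁ = (ln(S/K) + (r+σ²/2)T) / (σ√T) = (ln(90.7/84.71) + (0.0436+0.4216²/2)·1.948) / 0.588430 = (0.068324 + 0.258058) / 0.588430 = 0.554665
d₂ = d₁ − σ√T = 0.554665 − 0.588430 = -0.033766
e^{−rT} = 0.918574
N(d₁) = 0.710438,  N(d₂) = 0.486532
Call price V = S·N(d₁) − K·e^{−rT}·N(d₂) = 64.436730 − 37.858230 = 26.578500
φ(d₁) = (1/√(2π))·e^{−d₁²/2} = 0.342061
Θ = −S·φ(d₁)·σ/(2√T) − r·K·e^{−rT}·N(d₂) = −4.685840 − 1.650619 = -6.336459

price = 26.578500
Θ = -6.336459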